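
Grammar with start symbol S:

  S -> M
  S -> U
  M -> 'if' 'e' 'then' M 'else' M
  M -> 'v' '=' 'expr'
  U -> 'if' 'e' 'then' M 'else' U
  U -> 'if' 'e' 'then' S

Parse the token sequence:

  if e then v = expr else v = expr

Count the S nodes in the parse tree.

[S [M if e then [M v = expr] else [M v = expr]]]

1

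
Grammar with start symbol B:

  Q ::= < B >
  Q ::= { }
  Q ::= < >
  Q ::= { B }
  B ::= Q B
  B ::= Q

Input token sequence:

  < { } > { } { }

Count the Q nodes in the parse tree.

[B [Q < [B [Q { }]] >] [B [Q { }] [B [Q { }]]]]

4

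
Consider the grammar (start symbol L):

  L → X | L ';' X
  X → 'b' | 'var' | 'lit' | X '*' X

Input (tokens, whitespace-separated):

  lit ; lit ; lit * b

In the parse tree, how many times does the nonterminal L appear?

[L [L [L [X lit]] ; [X lit]] ; [X [X lit] * [X b]]]

3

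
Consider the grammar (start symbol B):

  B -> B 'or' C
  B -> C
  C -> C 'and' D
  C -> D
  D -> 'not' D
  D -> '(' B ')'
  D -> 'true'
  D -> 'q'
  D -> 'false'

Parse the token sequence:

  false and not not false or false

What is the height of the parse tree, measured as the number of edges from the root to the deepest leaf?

6

[B [B [C [C [D false]] and [D not [D not [D false]]]]] or [C [D false]]]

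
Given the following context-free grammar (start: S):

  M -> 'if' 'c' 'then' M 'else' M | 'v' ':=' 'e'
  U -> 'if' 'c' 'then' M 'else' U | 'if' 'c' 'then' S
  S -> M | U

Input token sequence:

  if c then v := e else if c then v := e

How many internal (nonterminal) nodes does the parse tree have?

6

[S [U if c then [M v := e] else [U if c then [S [M v := e]]]]]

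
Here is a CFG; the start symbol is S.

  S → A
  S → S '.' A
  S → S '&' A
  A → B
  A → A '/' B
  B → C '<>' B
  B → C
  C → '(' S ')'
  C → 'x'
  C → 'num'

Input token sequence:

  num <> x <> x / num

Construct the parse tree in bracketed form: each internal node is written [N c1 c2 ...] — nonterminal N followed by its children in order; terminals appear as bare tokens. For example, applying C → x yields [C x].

[S [A [A [B [C num] <> [B [C x] <> [B [C x]]]]] / [B [C num]]]]

S
A
A / B
B / B
C <> B / B
num <> B / B
num <> C <> B / B
num <> x <> B / B
num <> x <> C / B
num <> x <> x / B
num <> x <> x / C
num <> x <> x / num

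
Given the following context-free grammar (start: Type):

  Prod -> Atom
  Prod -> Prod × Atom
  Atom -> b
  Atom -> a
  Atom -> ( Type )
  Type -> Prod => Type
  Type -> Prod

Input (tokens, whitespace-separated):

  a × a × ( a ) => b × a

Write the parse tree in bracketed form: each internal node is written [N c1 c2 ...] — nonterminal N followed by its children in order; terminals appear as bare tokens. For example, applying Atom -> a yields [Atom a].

[Type [Prod [Prod [Prod [Atom a]] × [Atom a]] × [Atom ( [Type [Prod [Atom a]]] )]] => [Type [Prod [Prod [Atom b]] × [Atom a]]]]

Type
Prod => Type
Prod × Atom => Type
Prod × Atom × Atom => Type
Atom × Atom × Atom => Type
a × Atom × Atom => Type
a × a × Atom => Type
a × a × ( Type ) => Type
a × a × ( Prod ) => Type
a × a × ( Atom ) => Type
a × a × ( a ) => Type
a × a × ( a ) => Prod
a × a × ( a ) => Prod × Atom
a × a × ( a ) => Atom × Atom
a × a × ( a ) => b × Atom
a × a × ( a ) => b × a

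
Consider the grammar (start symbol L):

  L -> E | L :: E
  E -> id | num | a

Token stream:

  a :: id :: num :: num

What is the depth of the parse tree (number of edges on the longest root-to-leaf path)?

5

[L [L [L [L [E a]] :: [E id]] :: [E num]] :: [E num]]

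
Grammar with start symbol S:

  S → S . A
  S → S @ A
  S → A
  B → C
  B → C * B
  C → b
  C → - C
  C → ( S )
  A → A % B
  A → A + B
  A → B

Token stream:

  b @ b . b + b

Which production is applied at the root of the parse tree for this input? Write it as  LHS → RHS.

S → S . A

[S [S [S [A [B [C b]]]] @ [A [B [C b]]]] . [A [A [B [C b]]] + [B [C b]]]]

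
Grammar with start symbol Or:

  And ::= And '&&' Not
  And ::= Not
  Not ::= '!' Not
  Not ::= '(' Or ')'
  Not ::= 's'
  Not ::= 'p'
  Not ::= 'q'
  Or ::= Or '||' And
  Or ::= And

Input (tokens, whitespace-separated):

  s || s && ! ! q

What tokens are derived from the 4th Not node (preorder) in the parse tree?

! q

[Or [Or [And [Not s]]] || [And [And [Not s]] && [Not ! [Not ! [Not q]]]]]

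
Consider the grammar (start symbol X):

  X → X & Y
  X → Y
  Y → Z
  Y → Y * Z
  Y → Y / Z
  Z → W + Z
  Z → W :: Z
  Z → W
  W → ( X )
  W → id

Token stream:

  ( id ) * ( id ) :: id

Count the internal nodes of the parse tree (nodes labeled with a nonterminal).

17

[X [Y [Y [Z [W ( [X [Y [Z [W id]]]] )]]] * [Z [W ( [X [Y [Z [W id]]]] )] :: [Z [W id]]]]]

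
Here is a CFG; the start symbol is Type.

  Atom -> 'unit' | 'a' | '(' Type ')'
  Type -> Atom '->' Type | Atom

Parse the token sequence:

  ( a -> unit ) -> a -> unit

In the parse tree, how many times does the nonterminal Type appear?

5

[Type [Atom ( [Type [Atom a] -> [Type [Atom unit]]] )] -> [Type [Atom a] -> [Type [Atom unit]]]]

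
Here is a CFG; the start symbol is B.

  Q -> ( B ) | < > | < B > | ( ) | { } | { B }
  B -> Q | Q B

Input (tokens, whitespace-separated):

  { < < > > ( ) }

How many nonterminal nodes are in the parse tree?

[B [Q { [B [Q < [B [Q < >]] >] [B [Q ( )]]] }]]

8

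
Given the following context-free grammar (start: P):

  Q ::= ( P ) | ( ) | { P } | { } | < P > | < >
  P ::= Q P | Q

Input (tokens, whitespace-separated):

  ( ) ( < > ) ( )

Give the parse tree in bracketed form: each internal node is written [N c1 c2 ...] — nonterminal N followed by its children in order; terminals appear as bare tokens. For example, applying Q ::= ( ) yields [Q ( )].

[P [Q ( )] [P [Q ( [P [Q < >]] )] [P [Q ( )]]]]

P
Q P
( ) P
( ) Q P
( ) ( P ) P
( ) ( Q ) P
( ) ( < > ) P
( ) ( < > ) Q
( ) ( < > ) ( )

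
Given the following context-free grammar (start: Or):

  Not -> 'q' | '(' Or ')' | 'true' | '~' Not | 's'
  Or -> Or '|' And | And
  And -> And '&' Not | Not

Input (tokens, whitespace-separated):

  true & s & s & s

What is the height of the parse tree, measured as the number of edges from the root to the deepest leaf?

[Or [And [And [And [And [Not true]] & [Not s]] & [Not s]] & [Not s]]]

6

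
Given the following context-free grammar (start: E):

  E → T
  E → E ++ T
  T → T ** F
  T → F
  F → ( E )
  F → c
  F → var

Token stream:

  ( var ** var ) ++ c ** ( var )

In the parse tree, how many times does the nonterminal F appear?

6

[E [E [T [F ( [E [T [T [F var]] ** [F var]]] )]]] ++ [T [T [F c]] ** [F ( [E [T [F var]]] )]]]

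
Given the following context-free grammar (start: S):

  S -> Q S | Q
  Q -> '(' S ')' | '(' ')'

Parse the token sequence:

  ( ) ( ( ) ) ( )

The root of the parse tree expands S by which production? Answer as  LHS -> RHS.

S -> Q S

[S [Q ( )] [S [Q ( [S [Q ( )]] )] [S [Q ( )]]]]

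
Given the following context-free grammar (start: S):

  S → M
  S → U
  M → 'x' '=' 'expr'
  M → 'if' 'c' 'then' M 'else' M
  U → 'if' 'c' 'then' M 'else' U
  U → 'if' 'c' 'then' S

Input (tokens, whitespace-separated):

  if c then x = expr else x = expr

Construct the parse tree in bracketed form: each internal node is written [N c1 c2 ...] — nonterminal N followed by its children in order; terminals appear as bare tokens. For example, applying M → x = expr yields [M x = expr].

S
M
if c then M else M
if c then x = expr else M
if c then x = expr else x = expr

[S [M if c then [M x = expr] else [M x = expr]]]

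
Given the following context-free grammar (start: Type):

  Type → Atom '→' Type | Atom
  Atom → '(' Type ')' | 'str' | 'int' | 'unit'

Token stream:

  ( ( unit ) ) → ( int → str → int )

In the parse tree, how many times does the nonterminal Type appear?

[Type [Atom ( [Type [Atom ( [Type [Atom unit]] )]] )] → [Type [Atom ( [Type [Atom int] → [Type [Atom str] → [Type [Atom int]]]] )]]]

7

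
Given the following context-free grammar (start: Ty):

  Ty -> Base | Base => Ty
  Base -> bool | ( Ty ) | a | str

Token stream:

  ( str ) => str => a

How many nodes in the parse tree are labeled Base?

[Ty [Base ( [Ty [Base str]] )] => [Ty [Base str] => [Ty [Base a]]]]

4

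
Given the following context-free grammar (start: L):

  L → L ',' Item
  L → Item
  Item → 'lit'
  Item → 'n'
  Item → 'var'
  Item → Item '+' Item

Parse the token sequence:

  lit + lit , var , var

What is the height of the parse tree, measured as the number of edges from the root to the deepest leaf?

[L [L [L [Item [Item lit] + [Item lit]]] , [Item var]] , [Item var]]

5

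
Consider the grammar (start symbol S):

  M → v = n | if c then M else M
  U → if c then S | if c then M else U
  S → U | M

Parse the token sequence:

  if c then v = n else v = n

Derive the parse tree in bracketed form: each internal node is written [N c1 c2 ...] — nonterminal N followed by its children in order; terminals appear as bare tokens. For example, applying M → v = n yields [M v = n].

S
M
if c then M else M
if c then v = n else M
if c then v = n else v = n

[S [M if c then [M v = n] else [M v = n]]]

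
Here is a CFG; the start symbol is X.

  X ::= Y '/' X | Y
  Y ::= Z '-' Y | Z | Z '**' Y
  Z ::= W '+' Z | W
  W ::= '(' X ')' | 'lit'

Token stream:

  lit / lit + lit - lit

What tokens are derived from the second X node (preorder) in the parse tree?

[X [Y [Z [W lit]]] / [X [Y [Z [W lit] + [Z [W lit]]] - [Y [Z [W lit]]]]]]

lit + lit - lit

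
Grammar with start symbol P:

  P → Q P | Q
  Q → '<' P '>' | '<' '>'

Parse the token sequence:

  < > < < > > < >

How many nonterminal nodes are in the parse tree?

8

[P [Q < >] [P [Q < [P [Q < >]] >] [P [Q < >]]]]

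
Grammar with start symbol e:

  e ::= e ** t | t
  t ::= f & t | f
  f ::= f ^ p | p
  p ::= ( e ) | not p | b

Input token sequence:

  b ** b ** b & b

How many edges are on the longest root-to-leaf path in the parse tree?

[e [e [e [t [f [p b]]]] ** [t [f [p b]]]] ** [t [f [p b]] & [t [f [p b]]]]]

6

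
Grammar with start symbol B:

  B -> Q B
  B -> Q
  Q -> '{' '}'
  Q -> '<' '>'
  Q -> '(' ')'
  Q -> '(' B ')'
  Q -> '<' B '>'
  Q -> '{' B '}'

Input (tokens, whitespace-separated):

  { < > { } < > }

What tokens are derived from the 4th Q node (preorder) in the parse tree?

< >

[B [Q { [B [Q < >] [B [Q { }] [B [Q < >]]]] }]]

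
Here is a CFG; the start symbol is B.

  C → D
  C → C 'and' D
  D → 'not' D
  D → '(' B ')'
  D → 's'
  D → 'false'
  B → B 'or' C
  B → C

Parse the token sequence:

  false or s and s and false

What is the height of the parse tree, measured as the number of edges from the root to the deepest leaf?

[B [B [C [D false]]] or [C [C [C [D s]] and [D s]] and [D false]]]

5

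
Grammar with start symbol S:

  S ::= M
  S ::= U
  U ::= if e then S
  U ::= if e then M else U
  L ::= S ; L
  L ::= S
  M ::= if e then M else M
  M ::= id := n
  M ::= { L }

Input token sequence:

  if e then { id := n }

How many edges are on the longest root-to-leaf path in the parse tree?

7

[S [U if e then [S [M { [L [S [M id := n]]] }]]]]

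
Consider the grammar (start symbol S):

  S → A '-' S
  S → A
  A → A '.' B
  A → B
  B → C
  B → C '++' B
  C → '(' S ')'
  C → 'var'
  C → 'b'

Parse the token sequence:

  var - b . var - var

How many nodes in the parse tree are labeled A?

[S [A [B [C var]]] - [S [A [A [B [C b]]] . [B [C var]]] - [S [A [B [C var]]]]]]

4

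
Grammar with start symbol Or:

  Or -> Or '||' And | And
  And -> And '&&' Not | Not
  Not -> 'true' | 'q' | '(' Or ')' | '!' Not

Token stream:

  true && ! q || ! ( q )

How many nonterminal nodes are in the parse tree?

13

[Or [Or [And [And [Not true]] && [Not ! [Not q]]]] || [And [Not ! [Not ( [Or [And [Not q]]] )]]]]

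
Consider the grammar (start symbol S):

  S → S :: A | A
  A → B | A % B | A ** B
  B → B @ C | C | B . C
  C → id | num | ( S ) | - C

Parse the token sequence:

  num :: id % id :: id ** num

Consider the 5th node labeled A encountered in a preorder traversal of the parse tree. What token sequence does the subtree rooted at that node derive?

id

[S [S [S [A [B [C num]]]] :: [A [A [B [C id]]] % [B [C id]]]] :: [A [A [B [C id]]] ** [B [C num]]]]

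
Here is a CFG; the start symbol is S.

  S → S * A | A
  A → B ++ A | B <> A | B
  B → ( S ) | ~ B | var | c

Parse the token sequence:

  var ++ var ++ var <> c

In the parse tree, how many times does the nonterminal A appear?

[S [A [B var] ++ [A [B var] ++ [A [B var] <> [A [B c]]]]]]

4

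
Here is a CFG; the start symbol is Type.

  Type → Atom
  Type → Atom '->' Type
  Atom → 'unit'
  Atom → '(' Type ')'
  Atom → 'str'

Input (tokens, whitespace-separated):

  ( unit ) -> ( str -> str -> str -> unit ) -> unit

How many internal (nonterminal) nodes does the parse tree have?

[Type [Atom ( [Type [Atom unit]] )] -> [Type [Atom ( [Type [Atom str] -> [Type [Atom str] -> [Type [Atom str] -> [Type [Atom unit]]]]] )] -> [Type [Atom unit]]]]

16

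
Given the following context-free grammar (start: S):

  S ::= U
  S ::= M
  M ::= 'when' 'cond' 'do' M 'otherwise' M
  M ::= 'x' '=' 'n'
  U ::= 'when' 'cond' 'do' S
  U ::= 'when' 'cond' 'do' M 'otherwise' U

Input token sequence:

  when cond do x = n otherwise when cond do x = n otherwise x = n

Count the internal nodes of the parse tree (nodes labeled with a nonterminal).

[S [M when cond do [M x = n] otherwise [M when cond do [M x = n] otherwise [M x = n]]]]

6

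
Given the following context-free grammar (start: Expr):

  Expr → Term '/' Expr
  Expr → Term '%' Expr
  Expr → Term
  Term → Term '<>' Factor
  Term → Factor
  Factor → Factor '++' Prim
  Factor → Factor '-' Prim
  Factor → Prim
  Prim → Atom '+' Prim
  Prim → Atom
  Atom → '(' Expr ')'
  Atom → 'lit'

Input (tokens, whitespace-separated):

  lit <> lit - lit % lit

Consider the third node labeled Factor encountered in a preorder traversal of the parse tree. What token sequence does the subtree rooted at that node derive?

lit

[Expr [Term [Term [Factor [Prim [Atom lit]]]] <> [Factor [Factor [Prim [Atom lit]]] - [Prim [Atom lit]]]] % [Expr [Term [Factor [Prim [Atom lit]]]]]]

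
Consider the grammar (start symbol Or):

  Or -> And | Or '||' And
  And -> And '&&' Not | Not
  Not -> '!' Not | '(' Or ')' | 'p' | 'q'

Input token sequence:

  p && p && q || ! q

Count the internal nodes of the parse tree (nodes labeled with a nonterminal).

[Or [Or [And [And [And [Not p]] && [Not p]] && [Not q]]] || [And [Not ! [Not q]]]]

11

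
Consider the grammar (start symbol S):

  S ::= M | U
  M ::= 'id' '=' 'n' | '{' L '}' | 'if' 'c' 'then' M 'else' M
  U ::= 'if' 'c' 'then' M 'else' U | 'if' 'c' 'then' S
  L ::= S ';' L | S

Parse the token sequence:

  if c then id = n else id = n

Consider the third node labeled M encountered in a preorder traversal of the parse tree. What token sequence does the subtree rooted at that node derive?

[S [M if c then [M id = n] else [M id = n]]]

id = n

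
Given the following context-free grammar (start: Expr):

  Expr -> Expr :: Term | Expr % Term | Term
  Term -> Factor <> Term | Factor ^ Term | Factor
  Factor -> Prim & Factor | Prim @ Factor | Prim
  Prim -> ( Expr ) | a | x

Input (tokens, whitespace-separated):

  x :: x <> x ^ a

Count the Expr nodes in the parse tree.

2

[Expr [Expr [Term [Factor [Prim x]]]] :: [Term [Factor [Prim x]] <> [Term [Factor [Prim x]] ^ [Term [Factor [Prim a]]]]]]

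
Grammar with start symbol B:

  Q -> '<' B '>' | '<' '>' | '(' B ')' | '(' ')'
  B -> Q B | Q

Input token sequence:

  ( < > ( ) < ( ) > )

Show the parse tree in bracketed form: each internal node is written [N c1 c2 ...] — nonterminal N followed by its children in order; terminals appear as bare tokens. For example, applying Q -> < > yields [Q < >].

[B [Q ( [B [Q < >] [B [Q ( )] [B [Q < [B [Q ( )]] >]]]] )]]

B
Q
( B )
( Q B )
( < > B )
( < > Q B )
( < > ( ) B )
( < > ( ) Q )
( < > ( ) < B > )
( < > ( ) < Q > )
( < > ( ) < ( ) > )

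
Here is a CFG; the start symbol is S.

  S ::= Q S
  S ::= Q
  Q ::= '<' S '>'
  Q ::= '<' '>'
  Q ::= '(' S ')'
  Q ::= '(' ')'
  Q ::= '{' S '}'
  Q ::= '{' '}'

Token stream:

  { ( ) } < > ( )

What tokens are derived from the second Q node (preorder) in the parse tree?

[S [Q { [S [Q ( )]] }] [S [Q < >] [S [Q ( )]]]]

( )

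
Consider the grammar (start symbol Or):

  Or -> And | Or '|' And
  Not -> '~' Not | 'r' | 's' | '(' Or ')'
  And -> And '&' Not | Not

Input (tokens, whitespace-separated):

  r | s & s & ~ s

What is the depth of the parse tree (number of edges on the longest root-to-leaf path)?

[Or [Or [And [Not r]]] | [And [And [And [Not s]] & [Not s]] & [Not ~ [Not s]]]]

5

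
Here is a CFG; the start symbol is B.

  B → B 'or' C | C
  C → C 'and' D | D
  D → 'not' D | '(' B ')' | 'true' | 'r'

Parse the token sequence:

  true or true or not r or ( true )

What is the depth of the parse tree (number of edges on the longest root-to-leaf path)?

6

[B [B [B [B [C [D true]]] or [C [D true]]] or [C [D not [D r]]]] or [C [D ( [B [C [D true]]] )]]]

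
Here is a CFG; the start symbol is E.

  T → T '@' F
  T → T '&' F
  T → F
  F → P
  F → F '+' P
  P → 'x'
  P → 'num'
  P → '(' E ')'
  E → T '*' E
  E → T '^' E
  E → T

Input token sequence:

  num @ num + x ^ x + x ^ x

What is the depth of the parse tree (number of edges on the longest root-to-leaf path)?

[E [T [T [F [P num]]] @ [F [F [P num]] + [P x]]] ^ [E [T [F [F [P x]] + [P x]]] ^ [E [T [F [P x]]]]]]

6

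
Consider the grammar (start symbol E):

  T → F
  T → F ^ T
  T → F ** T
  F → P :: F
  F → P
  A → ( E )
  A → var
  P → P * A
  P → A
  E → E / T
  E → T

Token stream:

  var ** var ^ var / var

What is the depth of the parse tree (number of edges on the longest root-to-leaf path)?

8

[E [E [T [F [P [A var]]] ** [T [F [P [A var]]] ^ [T [F [P [A var]]]]]]] / [T [F [P [A var]]]]]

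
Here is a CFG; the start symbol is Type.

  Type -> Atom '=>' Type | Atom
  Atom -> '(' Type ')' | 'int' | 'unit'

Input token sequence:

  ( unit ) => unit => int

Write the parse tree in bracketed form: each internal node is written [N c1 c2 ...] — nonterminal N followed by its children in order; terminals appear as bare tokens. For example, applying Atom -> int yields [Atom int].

Type
Atom => Type
( Type ) => Type
( Atom ) => Type
( unit ) => Type
( unit ) => Atom => Type
( unit ) => unit => Type
( unit ) => unit => Atom
( unit ) => unit => int

[Type [Atom ( [Type [Atom unit]] )] => [Type [Atom unit] => [Type [Atom int]]]]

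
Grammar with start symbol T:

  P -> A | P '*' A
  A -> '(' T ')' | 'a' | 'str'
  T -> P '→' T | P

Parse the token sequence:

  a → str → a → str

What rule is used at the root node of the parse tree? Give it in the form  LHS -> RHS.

[T [P [A a]] → [T [P [A str]] → [T [P [A a]] → [T [P [A str]]]]]]

T -> P '→' T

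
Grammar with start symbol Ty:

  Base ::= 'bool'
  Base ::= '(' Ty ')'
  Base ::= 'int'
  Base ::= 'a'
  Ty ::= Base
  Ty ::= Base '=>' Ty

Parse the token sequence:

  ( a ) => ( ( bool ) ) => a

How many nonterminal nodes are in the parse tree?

12

[Ty [Base ( [Ty [Base a]] )] => [Ty [Base ( [Ty [Base ( [Ty [Base bool]] )]] )] => [Ty [Base a]]]]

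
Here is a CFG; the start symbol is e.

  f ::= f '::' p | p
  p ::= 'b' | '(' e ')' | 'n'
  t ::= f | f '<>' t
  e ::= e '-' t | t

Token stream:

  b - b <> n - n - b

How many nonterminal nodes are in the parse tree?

19

[e [e [e [e [t [f [p b]]]] - [t [f [p b]] <> [t [f [p n]]]]] - [t [f [p n]]]] - [t [f [p b]]]]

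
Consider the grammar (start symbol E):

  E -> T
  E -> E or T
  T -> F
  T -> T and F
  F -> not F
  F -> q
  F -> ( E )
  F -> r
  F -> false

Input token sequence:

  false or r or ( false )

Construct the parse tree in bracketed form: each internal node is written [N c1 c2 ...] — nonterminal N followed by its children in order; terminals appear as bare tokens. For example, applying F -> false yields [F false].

E
E or T
E or T or T
T or T or T
F or T or T
false or T or T
false or F or T
false or r or T
false or r or F
false or r or ( E )
false or r or ( T )
false or r or ( F )
false or r or ( false )

[E [E [E [T [F false]]] or [T [F r]]] or [T [F ( [E [T [F false]]] )]]]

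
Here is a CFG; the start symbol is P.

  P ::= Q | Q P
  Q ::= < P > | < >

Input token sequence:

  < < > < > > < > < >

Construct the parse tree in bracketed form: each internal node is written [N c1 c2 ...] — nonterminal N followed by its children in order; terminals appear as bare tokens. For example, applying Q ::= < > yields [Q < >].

[P [Q < [P [Q < >] [P [Q < >]]] >] [P [Q < >] [P [Q < >]]]]

P
Q P
< P > P
< Q P > P
< < > P > P
< < > Q > P
< < > < > > P
< < > < > > Q P
< < > < > > < > P
< < > < > > < > Q
< < > < > > < > < >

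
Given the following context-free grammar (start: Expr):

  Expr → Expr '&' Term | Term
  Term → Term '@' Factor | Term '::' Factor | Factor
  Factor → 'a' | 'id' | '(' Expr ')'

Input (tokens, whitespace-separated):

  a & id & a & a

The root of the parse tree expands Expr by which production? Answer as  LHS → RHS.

Expr → Expr '&' Term

[Expr [Expr [Expr [Expr [Term [Factor a]]] & [Term [Factor id]]] & [Term [Factor a]]] & [Term [Factor a]]]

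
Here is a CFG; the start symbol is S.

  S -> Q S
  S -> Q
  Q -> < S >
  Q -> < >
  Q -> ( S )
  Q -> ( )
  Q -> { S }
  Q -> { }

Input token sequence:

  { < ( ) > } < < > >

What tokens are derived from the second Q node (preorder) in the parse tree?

< ( ) >

[S [Q { [S [Q < [S [Q ( )]] >]] }] [S [Q < [S [Q < >]] >]]]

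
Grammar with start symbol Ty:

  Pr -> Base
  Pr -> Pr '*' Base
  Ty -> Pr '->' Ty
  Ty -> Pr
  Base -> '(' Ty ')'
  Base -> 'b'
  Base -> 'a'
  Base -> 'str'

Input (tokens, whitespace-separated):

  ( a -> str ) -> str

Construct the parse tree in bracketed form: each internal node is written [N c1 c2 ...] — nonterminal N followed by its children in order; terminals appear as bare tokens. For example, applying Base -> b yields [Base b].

[Ty [Pr [Base ( [Ty [Pr [Base a]] -> [Ty [Pr [Base str]]]] )]] -> [Ty [Pr [Base str]]]]

Ty
Pr -> Ty
Base -> Ty
( Ty ) -> Ty
( Pr -> Ty ) -> Ty
( Base -> Ty ) -> Ty
( a -> Ty ) -> Ty
( a -> Pr ) -> Ty
( a -> Base ) -> Ty
( a -> str ) -> Ty
( a -> str ) -> Pr
( a -> str ) -> Base
( a -> str ) -> str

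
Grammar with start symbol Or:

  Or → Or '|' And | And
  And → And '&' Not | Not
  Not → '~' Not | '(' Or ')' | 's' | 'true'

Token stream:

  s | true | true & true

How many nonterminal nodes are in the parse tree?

11

[Or [Or [Or [And [Not s]]] | [And [Not true]]] | [And [And [Not true]] & [Not true]]]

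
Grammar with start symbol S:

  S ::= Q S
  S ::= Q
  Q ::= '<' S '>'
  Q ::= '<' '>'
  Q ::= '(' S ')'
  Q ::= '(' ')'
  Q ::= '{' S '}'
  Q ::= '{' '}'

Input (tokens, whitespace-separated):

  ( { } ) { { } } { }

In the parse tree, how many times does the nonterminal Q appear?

5

[S [Q ( [S [Q { }]] )] [S [Q { [S [Q { }]] }] [S [Q { }]]]]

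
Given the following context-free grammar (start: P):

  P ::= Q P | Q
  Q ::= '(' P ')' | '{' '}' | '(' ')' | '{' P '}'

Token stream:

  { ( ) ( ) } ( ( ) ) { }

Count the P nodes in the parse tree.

[P [Q { [P [Q ( )] [P [Q ( )]]] }] [P [Q ( [P [Q ( )]] )] [P [Q { }]]]]

6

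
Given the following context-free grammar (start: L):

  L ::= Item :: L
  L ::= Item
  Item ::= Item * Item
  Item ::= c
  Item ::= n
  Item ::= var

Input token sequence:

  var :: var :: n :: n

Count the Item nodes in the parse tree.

4

[L [Item var] :: [L [Item var] :: [L [Item n] :: [L [Item n]]]]]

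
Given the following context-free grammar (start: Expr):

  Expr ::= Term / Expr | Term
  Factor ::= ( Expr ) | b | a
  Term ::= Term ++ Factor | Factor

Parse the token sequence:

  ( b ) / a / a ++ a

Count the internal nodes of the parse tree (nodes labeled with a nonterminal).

14

[Expr [Term [Factor ( [Expr [Term [Factor b]]] )]] / [Expr [Term [Factor a]] / [Expr [Term [Term [Factor a]] ++ [Factor a]]]]]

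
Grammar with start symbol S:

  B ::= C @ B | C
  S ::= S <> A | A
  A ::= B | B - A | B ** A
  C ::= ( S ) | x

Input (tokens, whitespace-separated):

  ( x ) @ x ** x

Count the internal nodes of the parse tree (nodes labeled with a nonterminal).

13

[S [A [B [C ( [S [A [B [C x]]]] )] @ [B [C x]]] ** [A [B [C x]]]]]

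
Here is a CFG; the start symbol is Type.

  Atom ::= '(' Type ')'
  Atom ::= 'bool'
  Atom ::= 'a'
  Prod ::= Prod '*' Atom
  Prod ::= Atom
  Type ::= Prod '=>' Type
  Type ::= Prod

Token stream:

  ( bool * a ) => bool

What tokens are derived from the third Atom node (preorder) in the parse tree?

a

[Type [Prod [Atom ( [Type [Prod [Prod [Atom bool]] * [Atom a]]] )]] => [Type [Prod [Atom bool]]]]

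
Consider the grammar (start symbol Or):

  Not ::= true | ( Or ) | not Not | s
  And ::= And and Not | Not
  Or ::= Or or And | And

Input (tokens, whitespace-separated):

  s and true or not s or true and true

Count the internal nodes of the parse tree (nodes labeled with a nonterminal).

[Or [Or [Or [And [And [Not s]] and [Not true]]] or [And [Not not [Not s]]]] or [And [And [Not true]] and [Not true]]]

14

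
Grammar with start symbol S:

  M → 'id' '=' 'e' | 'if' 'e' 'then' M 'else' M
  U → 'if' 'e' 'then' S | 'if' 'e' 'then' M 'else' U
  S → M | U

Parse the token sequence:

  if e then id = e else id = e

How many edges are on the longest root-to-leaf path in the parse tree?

3

[S [M if e then [M id = e] else [M id = e]]]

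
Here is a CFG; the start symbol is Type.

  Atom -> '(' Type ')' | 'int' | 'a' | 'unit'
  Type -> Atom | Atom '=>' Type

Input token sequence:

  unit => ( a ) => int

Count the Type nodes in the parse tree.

[Type [Atom unit] => [Type [Atom ( [Type [Atom a]] )] => [Type [Atom int]]]]

4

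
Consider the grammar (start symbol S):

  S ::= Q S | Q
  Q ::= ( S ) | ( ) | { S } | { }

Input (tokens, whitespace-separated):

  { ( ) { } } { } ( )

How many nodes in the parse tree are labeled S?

5

[S [Q { [S [Q ( )] [S [Q { }]]] }] [S [Q { }] [S [Q ( )]]]]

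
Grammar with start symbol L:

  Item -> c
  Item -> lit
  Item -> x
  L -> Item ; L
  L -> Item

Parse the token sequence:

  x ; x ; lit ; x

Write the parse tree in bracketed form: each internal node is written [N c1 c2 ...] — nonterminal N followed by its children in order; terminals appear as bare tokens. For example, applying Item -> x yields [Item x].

L
Item ; L
x ; L
x ; Item ; L
x ; x ; L
x ; x ; Item ; L
x ; x ; lit ; L
x ; x ; lit ; Item
x ; x ; lit ; x

[L [Item x] ; [L [Item x] ; [L [Item lit] ; [L [Item x]]]]]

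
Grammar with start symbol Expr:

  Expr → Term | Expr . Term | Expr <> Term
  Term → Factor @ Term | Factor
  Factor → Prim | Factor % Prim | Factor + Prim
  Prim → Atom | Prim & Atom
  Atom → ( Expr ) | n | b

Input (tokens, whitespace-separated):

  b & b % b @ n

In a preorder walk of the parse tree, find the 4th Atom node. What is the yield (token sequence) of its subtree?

[Expr [Term [Factor [Factor [Prim [Prim [Atom b]] & [Atom b]]] % [Prim [Atom b]]] @ [Term [Factor [Prim [Atom n]]]]]]

n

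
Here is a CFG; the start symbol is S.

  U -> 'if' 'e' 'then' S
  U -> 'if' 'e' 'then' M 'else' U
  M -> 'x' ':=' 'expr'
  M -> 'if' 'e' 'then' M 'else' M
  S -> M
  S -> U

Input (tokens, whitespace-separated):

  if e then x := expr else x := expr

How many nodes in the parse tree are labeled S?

[S [M if e then [M x := expr] else [M x := expr]]]

1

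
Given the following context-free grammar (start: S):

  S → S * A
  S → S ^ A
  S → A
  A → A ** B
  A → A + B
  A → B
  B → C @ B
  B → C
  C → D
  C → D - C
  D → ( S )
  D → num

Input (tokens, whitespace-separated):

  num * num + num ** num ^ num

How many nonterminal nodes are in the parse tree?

23

[S [S [S [A [B [C [D num]]]]] * [A [A [A [B [C [D num]]]] + [B [C [D num]]]] ** [B [C [D num]]]]] ^ [A [B [C [D num]]]]]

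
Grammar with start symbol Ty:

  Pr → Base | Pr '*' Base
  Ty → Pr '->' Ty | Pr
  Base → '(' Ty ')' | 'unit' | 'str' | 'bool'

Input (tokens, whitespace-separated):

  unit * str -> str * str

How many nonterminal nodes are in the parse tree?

10

[Ty [Pr [Pr [Base unit]] * [Base str]] -> [Ty [Pr [Pr [Base str]] * [Base str]]]]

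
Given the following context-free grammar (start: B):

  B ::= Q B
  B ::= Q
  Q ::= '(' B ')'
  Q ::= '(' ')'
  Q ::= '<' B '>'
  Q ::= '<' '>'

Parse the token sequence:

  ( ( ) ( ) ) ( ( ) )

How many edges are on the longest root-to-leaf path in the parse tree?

5

[B [Q ( [B [Q ( )] [B [Q ( )]]] )] [B [Q ( [B [Q ( )]] )]]]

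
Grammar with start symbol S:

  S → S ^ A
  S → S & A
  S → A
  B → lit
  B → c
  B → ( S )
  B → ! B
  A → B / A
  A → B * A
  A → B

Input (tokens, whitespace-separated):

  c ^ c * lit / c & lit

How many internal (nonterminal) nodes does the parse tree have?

[S [S [S [A [B c]]] ^ [A [B c] * [A [B lit] / [A [B c]]]]] & [A [B lit]]]

13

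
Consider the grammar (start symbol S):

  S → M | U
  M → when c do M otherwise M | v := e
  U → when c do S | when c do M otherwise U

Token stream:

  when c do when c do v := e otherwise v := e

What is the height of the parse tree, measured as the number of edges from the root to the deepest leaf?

5

[S [U when c do [S [M when c do [M v := e] otherwise [M v := e]]]]]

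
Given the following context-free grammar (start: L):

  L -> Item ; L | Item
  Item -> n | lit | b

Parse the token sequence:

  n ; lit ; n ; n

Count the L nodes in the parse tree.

[L [Item n] ; [L [Item lit] ; [L [Item n] ; [L [Item n]]]]]

4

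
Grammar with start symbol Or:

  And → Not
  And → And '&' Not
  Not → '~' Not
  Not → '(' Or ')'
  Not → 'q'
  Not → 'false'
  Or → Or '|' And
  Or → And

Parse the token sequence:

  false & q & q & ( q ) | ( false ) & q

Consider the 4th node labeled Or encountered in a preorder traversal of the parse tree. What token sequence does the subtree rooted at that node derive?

[Or [Or [And [And [And [And [Not false]] & [Not q]] & [Not q]] & [Not ( [Or [And [Not q]]] )]]] | [And [And [Not ( [Or [And [Not false]]] )]] & [Not q]]]

false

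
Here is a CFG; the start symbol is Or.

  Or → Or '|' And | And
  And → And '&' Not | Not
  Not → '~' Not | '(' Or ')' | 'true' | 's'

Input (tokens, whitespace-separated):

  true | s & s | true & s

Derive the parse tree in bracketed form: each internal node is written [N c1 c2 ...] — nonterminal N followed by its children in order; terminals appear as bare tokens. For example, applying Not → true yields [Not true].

[Or [Or [Or [And [Not true]]] | [And [And [Not s]] & [Not s]]] | [And [And [Not true]] & [Not s]]]

Or
Or | And
Or | And | And
And | And | And
Not | And | And
true | And | And
true | And & Not | And
true | Not & Not | And
true | s & Not | And
true | s & s | And
true | s & s | And & Not
true | s & s | Not & Not
true | s & s | true & Not
true | s & s | true & s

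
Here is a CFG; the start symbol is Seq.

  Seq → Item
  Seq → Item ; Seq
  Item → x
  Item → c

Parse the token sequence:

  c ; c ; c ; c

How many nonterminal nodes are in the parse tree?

[Seq [Item c] ; [Seq [Item c] ; [Seq [Item c] ; [Seq [Item c]]]]]

8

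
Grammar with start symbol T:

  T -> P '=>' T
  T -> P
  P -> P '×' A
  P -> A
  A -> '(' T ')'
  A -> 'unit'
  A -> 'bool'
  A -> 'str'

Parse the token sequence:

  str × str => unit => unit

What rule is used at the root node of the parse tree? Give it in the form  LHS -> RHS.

T -> P '=>' T

[T [P [P [A str]] × [A str]] => [T [P [A unit]] => [T [P [A unit]]]]]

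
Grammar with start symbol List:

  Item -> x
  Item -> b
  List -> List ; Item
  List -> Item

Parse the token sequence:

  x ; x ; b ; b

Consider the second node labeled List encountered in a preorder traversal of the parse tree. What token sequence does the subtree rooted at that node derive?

x ; x ; b

[List [List [List [List [Item x]] ; [Item x]] ; [Item b]] ; [Item b]]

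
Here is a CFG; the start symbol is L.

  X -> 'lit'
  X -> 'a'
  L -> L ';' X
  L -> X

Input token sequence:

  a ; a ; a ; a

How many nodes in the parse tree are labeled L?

4

[L [L [L [L [X a]] ; [X a]] ; [X a]] ; [X a]]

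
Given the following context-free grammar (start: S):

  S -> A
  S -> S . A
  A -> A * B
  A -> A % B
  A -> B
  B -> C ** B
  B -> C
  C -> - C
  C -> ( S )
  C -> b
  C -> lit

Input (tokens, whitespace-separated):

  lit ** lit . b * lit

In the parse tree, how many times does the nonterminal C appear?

4

[S [S [A [B [C lit] ** [B [C lit]]]]] . [A [A [B [C b]]] * [B [C lit]]]]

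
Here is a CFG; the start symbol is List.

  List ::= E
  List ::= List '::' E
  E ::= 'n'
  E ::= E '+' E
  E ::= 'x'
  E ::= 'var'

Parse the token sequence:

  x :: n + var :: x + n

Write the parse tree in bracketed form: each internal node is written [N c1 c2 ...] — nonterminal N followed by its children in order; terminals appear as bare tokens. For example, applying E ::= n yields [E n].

List
List :: E
List :: E :: E
E :: E :: E
x :: E :: E
x :: E + E :: E
x :: n + E :: E
x :: n + var :: E
x :: n + var :: E + E
x :: n + var :: x + E
x :: n + var :: x + n

[List [List [List [E x]] :: [E [E n] + [E var]]] :: [E [E x] + [E n]]]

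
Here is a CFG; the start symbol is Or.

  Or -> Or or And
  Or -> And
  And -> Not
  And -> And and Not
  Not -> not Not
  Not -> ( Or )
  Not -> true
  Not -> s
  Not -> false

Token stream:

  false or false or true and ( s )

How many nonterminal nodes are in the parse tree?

14

[Or [Or [Or [And [Not false]]] or [And [Not false]]] or [And [And [Not true]] and [Not ( [Or [And [Not s]]] )]]]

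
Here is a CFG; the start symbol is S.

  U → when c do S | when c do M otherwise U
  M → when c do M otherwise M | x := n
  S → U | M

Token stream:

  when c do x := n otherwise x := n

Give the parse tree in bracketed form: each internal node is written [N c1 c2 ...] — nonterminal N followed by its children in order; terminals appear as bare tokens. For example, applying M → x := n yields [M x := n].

S
M
when c do M otherwise M
when c do x := n otherwise M
when c do x := n otherwise x := n

[S [M when c do [M x := n] otherwise [M x := n]]]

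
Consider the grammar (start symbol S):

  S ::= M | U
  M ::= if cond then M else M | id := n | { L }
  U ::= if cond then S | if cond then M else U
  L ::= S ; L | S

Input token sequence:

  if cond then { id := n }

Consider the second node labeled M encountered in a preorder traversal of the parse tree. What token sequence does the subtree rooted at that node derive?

id := n

[S [U if cond then [S [M { [L [S [M id := n]]] }]]]]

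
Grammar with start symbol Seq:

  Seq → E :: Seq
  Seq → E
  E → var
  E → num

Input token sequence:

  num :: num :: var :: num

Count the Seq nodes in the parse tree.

[Seq [E num] :: [Seq [E num] :: [Seq [E var] :: [Seq [E num]]]]]

4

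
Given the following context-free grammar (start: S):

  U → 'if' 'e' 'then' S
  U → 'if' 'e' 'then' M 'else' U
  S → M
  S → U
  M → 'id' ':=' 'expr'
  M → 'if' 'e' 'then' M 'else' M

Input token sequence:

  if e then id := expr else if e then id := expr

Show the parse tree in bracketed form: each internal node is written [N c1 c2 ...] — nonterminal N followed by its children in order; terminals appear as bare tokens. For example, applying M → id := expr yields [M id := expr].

[S [U if e then [M id := expr] else [U if e then [S [M id := expr]]]]]

S
U
if e then M else U
if e then id := expr else U
if e then id := expr else if e then S
if e then id := expr else if e then M
if e then id := expr else if e then id := expr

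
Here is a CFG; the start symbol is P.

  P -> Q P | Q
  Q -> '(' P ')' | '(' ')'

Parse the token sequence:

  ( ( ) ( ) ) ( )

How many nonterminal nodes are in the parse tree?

[P [Q ( [P [Q ( )] [P [Q ( )]]] )] [P [Q ( )]]]

8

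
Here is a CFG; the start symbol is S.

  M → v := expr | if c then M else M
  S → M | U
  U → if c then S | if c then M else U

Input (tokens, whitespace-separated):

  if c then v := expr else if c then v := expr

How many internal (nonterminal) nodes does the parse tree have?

[S [U if c then [M v := expr] else [U if c then [S [M v := expr]]]]]

6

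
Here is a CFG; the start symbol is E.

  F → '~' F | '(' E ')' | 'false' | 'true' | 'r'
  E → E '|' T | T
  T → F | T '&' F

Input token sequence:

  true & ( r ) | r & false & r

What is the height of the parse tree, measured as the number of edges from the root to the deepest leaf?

7

[E [E [T [T [F true]] & [F ( [E [T [F r]]] )]]] | [T [T [T [F r]] & [F false]] & [F r]]]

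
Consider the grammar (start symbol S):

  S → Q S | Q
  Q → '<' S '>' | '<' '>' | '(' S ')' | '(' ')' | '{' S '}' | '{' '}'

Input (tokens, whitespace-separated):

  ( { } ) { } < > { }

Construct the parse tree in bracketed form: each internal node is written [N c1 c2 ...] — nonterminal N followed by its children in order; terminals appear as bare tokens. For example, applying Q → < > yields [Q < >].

S
Q S
( S ) S
( Q ) S
( { } ) S
( { } ) Q S
( { } ) { } S
( { } ) { } Q S
( { } ) { } < > S
( { } ) { } < > Q
( { } ) { } < > { }

[S [Q ( [S [Q { }]] )] [S [Q { }] [S [Q < >] [S [Q { }]]]]]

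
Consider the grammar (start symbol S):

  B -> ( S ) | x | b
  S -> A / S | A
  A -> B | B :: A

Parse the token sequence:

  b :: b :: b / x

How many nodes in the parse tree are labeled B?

[S [A [B b] :: [A [B b] :: [A [B b]]]] / [S [A [B x]]]]

4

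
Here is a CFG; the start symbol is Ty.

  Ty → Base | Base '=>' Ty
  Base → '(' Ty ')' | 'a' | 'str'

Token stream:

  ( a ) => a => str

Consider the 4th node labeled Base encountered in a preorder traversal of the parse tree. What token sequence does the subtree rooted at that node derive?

str

[Ty [Base ( [Ty [Base a]] )] => [Ty [Base a] => [Ty [Base str]]]]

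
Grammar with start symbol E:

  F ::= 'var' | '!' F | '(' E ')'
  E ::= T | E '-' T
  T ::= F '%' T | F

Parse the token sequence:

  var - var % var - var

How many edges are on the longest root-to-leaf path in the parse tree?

[E [E [E [T [F var]]] - [T [F var] % [T [F var]]]] - [T [F var]]]

5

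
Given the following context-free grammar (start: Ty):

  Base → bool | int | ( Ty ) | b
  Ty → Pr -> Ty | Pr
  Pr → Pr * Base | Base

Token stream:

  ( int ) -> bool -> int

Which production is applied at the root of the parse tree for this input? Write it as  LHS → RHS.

[Ty [Pr [Base ( [Ty [Pr [Base int]]] )]] -> [Ty [Pr [Base bool]] -> [Ty [Pr [Base int]]]]]

Ty → Pr -> Ty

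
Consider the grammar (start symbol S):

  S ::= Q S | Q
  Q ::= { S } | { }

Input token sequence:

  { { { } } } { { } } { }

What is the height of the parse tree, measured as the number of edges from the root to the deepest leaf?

6

[S [Q { [S [Q { [S [Q { }]] }]] }] [S [Q { [S [Q { }]] }] [S [Q { }]]]]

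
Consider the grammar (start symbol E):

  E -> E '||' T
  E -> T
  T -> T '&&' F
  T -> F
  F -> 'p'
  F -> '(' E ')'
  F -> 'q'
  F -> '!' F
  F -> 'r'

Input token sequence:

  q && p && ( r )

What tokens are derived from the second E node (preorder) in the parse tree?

[E [T [T [T [F q]] && [F p]] && [F ( [E [T [F r]]] )]]]

r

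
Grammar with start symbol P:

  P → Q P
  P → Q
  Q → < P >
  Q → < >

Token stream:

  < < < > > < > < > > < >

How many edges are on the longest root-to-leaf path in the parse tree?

6

[P [Q < [P [Q < [P [Q < >]] >] [P [Q < >] [P [Q < >]]]] >] [P [Q < >]]]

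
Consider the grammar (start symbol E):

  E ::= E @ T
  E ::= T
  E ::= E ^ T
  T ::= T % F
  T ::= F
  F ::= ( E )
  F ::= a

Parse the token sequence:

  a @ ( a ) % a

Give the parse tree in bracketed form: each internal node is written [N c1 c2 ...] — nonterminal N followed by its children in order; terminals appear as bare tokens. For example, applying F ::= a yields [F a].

E
E @ T
T @ T
F @ T
a @ T
a @ T % F
a @ F % F
a @ ( E ) % F
a @ ( T ) % F
a @ ( F ) % F
a @ ( a ) % F
a @ ( a ) % a

[E [E [T [F a]]] @ [T [T [F ( [E [T [F a]]] )]] % [F a]]]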